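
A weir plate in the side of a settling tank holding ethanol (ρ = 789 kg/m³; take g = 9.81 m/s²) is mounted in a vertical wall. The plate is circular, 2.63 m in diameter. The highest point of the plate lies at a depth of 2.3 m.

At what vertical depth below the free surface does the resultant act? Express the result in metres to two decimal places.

h_p = 3.73 m

γ = ρg = 789 × 9.81 / 1000 = 7.74009 kN/m³.
The centroid is at the centre, 1.315 m below the top of the plate, so the centroid depth is h_c = 2.3 + 1.315 = 3.615 m.
A = π(1.315)² = 5.43252 m².
Resultant F = γ·h_c·A = 7.74009 × 3.615 × 5.43252 = 152.004 kN.
I_c = πr⁴/4 = π × 1.315⁴/4 = 2.34851 m⁴.
Centre of pressure: y_p = y_c + I_c/(y_c·A) = 3.615 + 2.34851/(3.615 × 5.43252) = 3.615 + 0.119587 = 3.73459 m along the plane.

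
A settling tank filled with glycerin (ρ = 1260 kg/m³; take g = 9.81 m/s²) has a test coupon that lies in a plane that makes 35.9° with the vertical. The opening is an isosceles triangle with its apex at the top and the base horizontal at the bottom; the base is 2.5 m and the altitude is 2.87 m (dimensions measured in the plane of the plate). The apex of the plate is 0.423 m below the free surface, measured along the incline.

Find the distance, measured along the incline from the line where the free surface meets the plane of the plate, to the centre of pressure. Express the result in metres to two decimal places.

y_p = 2.53 m

γ = ρg = 1260 × 9.81 / 1000 = 12.3606 kN/m³.
The plate makes 35.9° with the vertical, i.e. θ = 90° − 35.9° = 54.1° to the horizontal. Measuring y along the incline from the free-surface line, vertical depth h = y·sinθ with sinθ = 0.810042.
With the apex up, the centroid sits 2h/3 = 2 × 2.87/3 = 1.91333 m below the apex, so y_c = 0.423 + 1.91333 = 2.33633 m and h_c = 2.33633 × 0.810042 = 1.89253 m.
A = ½ × 2.5 × 2.87 = 3.5875 m².
Resultant F = γ·h_c·A = 12.3606 × 1.89253 × 3.5875 = 83.9217 kN.
I_c = b·h³/36 = 2.5 × 2.87³/36 = 1.64166 m⁴.
Centre of pressure: y_p = y_c + I_c/(y_c·A) = 2.33633 + 1.64166/(2.33633 × 3.5875) = 2.33633 + 0.195865 = 2.53219 m along the plane.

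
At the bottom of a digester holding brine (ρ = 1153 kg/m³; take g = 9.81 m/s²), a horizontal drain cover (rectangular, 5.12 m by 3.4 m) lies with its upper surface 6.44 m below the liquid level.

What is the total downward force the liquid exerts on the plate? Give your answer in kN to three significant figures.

γ = ρg = 1153 × 9.81 / 1000 = 11.31093 kN/m³.
The plate is horizontal, so pressure is uniform at p = γ·h = 11.31093 × 6.44 = 72.8424 kN/m².
A = 5.12 × 3.4 = 17.408 m².
F = p·A = 72.8424 × 17.408 = 1268.04 kN.

F ≈ 1270 kN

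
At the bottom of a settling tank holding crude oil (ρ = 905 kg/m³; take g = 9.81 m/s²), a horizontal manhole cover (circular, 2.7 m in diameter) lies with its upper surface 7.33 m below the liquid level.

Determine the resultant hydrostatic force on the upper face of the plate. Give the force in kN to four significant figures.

γ = ρg = 905 × 9.81 / 1000 = 8.87805 kN/m³.
The plate is horizontal, so pressure is uniform at p = γ·h = 8.87805 × 7.33 = 65.0761 kN/m².
A = π(1.35)² = 5.72555 m².
F = p·A = 65.0761 × 5.72555 = 372.596 kN.

F ≈ 372.6 kN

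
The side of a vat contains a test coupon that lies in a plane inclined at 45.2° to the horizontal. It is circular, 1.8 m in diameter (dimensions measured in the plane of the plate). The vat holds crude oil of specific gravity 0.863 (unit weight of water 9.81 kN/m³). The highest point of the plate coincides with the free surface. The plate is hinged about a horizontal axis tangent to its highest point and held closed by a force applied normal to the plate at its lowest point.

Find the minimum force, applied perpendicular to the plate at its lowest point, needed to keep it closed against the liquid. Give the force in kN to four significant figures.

P ≈ 8.599 kN

γ = 0.863 × 9.81 = 8.46603 kN/m³.
Let θ = 45.2° be the plate's angle to the horizontal; measure y along the incline from where the plane meets the free surface. Vertical depth h = y·sinθ with sinθ = 0.709571.
The centroid is at the centre, 0.9 m below the top of the plate, so y_c = 0.9 m and h_c = 0.9 × 0.709571 = 0.638614 m.
A = π(0.9)² = 2.54469 m².
Resultant F = γ·h_c·A = 8.46603 × 0.638614 × 2.54469 = 13.7579 kN.
I_c = πr⁴/4 = π × 0.9⁴/4 = 0.5153 m⁴.
Centre of pressure: y_p = y_c + I_c/(y_c·A) = 0.9 + 0.5153/(0.9 × 2.54469) = 0.9 + 0.225 = 1.125 m along the plane.
The resultant acts 0.9 + 0.225 = 1.125 m (along the plate) below the hinge at the top edge, so the moment about the hinge is M = F × 1.125 = 13.7579 × 1.125 = 15.4776 kN·m.
A normal force at the bottom, 1.8 m from the hinge, must supply this moment: P = 15.4776/1.8 = 8.59867 kN.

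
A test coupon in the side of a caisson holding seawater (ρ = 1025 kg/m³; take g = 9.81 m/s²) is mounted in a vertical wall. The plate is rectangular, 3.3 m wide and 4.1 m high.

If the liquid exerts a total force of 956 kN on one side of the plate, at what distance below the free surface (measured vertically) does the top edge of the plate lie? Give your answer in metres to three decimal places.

γ = ρg = 1025 × 9.81 / 1000 = 10.05525 kN/m³.
A = 3.3 × 4.1 = 13.53 m².
From F = γ·h_c·A, the centroid depth is h_c = 956/(10.05525 × 13.53) = 7.02696 m.
The centroid lies 4.1/2 = 2.05 m below the top edge, so the top edge sits at h_top = 7.02696 − 2.05 = 4.97696 m below the surface.

d_top ≈ 4.977 m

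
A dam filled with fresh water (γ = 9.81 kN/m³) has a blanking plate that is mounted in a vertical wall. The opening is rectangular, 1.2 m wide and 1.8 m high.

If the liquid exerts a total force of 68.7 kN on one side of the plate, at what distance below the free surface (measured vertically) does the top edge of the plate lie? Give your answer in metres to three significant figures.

γ = 9.81 kN/m³.
A = 1.2 × 1.8 = 2.16 m².
From F = γ·h_c·A, the centroid depth is h_c = 68.7/(9.81 × 2.16) = 3.24216 m.
The centroid lies 1.8/2 = 0.9 m below the top edge, so the top edge sits at h_top = 3.24216 − 0.9 = 2.34216 m below the surface.

d_top ≈ 2.34 m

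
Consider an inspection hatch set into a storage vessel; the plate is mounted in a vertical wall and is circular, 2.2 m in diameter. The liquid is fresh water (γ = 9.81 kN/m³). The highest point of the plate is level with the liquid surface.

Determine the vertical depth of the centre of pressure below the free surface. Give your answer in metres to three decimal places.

h_p = 1.375 m

γ = 9.81 kN/m³.
The centroid is at the centre, 1.1 m below the top of the plate, so the centroid depth is h_c = 1.1 m.
A = π(1.1)² = 3.80133 m².
Resultant F = γ·h_c·A = 9.81 × 1.1 × 3.80133 = 41.0202 kN.
I_c = πr⁴/4 = π × 1.1⁴/4 = 1.1499 m⁴.
Centre of pressure: y_p = y_c + I_c/(y_c·A) = 1.1 + 1.1499/(1.1 × 3.80133) = 1.1 + 0.274999 = 1.375 m along the plane.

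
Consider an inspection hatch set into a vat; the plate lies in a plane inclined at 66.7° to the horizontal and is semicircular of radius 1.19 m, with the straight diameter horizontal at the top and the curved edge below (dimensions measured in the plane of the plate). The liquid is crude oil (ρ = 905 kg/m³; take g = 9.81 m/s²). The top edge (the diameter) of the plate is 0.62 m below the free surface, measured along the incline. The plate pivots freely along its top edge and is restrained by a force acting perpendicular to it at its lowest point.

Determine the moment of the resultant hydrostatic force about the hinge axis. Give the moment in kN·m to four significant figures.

γ = ρg = 905 × 9.81 / 1000 = 8.87805 kN/m³.
Let θ = 66.7° be the plate's angle to the horizontal; measure y along the incline from where the plane meets the free surface. Vertical depth h = y·sinθ with sinθ = 0.918446.
The centroid of a semicircle lies 4r/(3π) = 0.505052 m from the diameter, here below the top edge, so y_c = 0.62 + 0.505052 = 1.12505 m and h_c = 1.12505 × 0.918446 = 1.0333 m.
A = πr²/2 = π × 1.19²/2 = 2.2244 m².
Resultant F = γ·h_c·A = 8.87805 × 1.0333 × 2.2244 = 20.406 kN.
I_c = (π/8 − 8/(9π))·r⁴ = 0.109757 × 1.19⁴ = 0.2201 m⁴.
Centre of pressure: y_p = y_c + I_c/(y_c·A) = 1.12505 + 0.2201/(1.12505 × 2.2244) = 1.12505 + 0.0879499 = 1.213 m along the plane.
The resultant acts 0.505052 + 0.0879499 = 0.593002 m (along the plate) below the hinge at the top edge, so the moment about the hinge is M = F × 0.593002 = 20.406 × 0.593002 = 12.1008 kN·m.

M ≈ 12.10 kN·m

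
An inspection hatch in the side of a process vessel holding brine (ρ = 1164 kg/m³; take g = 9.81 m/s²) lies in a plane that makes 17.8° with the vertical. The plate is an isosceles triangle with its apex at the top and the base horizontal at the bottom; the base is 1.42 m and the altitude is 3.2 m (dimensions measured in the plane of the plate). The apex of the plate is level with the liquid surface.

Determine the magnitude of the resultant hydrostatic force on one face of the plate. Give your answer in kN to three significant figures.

γ = ρg = 1164 × 9.81 / 1000 = 11.41884 kN/m³.
The plate makes 17.8° with the vertical, i.e. θ = 90° − 17.8° = 72.2° to the horizontal. Measuring y along the incline from the free-surface line, vertical depth h = y·sinθ with sinθ = 0.952129.
With the apex up, the centroid sits 2h/3 = 2 × 3.2/3 = 2.13333 m below the apex, so y_c = 2.13333 m and h_c = 2.13333 × 0.952129 = 2.03121 m.
A = ½ × 1.42 × 3.2 = 2.272 m².
Resultant F = γ·h_c·A = 11.41884 × 2.03121 × 2.272 = 52.6969 kN.

F ≈ 52.7 kN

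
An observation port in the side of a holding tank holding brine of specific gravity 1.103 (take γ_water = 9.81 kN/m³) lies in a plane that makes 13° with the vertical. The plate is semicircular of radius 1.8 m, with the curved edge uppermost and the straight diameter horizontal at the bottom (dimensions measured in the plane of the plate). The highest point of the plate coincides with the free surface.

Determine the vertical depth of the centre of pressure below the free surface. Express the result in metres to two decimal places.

γ = 1.103 × 9.81 = 10.82043 kN/m³.
The plate makes 13° with the vertical, i.e. θ = 90° − 13° = 77° to the horizontal. Measuring y along the incline from the free-surface line, vertical depth h = y·sinθ with sinθ = 0.974370.
The centroid lies 4r/(3π) = 0.763944 m above the diameter, so r − 4r/(3π) = 1.8 − 0.763944 = 1.03606 m below the topmost point, so y_c = 1.03606 m and h_c = 1.03606 × 0.974370 = 1.00951 m.
A = πr²/2 = π × 1.8²/2 = 5.08938 m².
Resultant F = γ·h_c·A = 10.82043 × 1.00951 × 5.08938 = 55.593 kN.
I_c = (π/8 − 8/(9π))·r⁴ = 0.109757 × 1.8⁴ = 1.15219 m⁴.
Centre of pressure: y_p = y_c + I_c/(y_c·A) = 1.03606 + 1.15219/(1.03606 × 5.08938) = 1.03606 + 0.218512 = 1.25457 m along the plane.
Vertically, h_p = y_p·sinθ = 1.25457 × 0.974370 = 1.22242 m.

h_p = 1.22 m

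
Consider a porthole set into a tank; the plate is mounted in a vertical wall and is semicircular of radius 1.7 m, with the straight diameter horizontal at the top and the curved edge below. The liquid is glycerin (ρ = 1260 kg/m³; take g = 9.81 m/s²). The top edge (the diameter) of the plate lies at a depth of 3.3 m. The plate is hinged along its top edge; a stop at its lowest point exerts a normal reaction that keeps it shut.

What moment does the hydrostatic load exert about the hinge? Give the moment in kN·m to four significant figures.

M ≈ 174.1 kN·m

γ = ρg = 1260 × 9.81 / 1000 = 12.3606 kN/m³.
The centroid of a semicircle lies 4r/(3π) = 0.721502 m from the diameter, here below the top edge, so the centroid depth is h_c = 3.3 + 0.721502 = 4.0215 m.
A = πr²/2 = π × 1.7²/2 = 4.5396 m².
Resultant F = γ·h_c·A = 12.3606 × 4.0215 × 4.5396 = 225.655 kN.
I_c = (π/8 − 8/(9π))·r⁴ = 0.109757 × 1.7⁴ = 0.916701 m⁴.
Centre of pressure: y_p = y_c + I_c/(y_c·A) = 4.0215 + 0.916701/(4.0215 × 4.5396) = 4.0215 + 0.0502137 = 4.07171 m along the plane.
The resultant acts 0.721502 + 0.0502137 = 0.771716 m (along the plate) below the hinge at the top edge, so the moment about the hinge is M = F × 0.771716 = 225.655 × 0.771716 = 174.142 kN·m.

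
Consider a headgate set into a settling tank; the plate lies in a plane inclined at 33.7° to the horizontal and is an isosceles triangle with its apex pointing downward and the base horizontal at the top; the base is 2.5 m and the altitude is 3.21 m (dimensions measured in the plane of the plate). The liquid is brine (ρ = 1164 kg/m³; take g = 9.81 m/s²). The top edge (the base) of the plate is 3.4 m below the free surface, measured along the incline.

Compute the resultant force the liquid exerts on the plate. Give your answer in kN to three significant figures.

γ = ρg = 1164 × 9.81 / 1000 = 11.41884 kN/m³.
Let θ = 33.7° be the plate's angle to the horizontal; measure y along the incline from where the plane meets the free surface. Vertical depth h = y·sinθ with sinθ = 0.554844.
With the apex down, the centroid sits h/3 = 3.21/3 = 1.07 m below the base (the top edge), so y_c = 3.4 + 1.07 = 4.47 m and h_c = 4.47 × 0.554844 = 2.48015 m.
A = ½ × 2.5 × 3.21 = 4.0125 m².
Resultant F = γ·h_c·A = 11.41884 × 2.48015 × 4.0125 = 113.636 kN.

F ≈ 114 kN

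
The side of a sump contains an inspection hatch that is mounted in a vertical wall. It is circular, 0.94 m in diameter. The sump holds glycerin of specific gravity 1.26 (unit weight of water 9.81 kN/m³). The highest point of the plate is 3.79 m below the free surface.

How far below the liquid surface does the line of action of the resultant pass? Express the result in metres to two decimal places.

γ = 1.26 × 9.81 = 12.3606 kN/m³.
The centroid is at the centre, 0.47 m below the top of the plate, so the centroid depth is h_c = 3.79 + 0.47 = 4.26 m.
A = π(0.47)² = 0.693978 m².
Resultant F = γ·h_c·A = 12.3606 × 4.26 × 0.693978 = 36.5422 kN.
I_c = πr⁴/4 = π × 0.47⁴/4 = 0.0383249 m⁴.
Centre of pressure: y_p = y_c + I_c/(y_c·A) = 4.26 + 0.0383249/(4.26 × 0.693978) = 4.26 + 0.0129636 = 4.27296 m along the plane.

h_p = 4.27 m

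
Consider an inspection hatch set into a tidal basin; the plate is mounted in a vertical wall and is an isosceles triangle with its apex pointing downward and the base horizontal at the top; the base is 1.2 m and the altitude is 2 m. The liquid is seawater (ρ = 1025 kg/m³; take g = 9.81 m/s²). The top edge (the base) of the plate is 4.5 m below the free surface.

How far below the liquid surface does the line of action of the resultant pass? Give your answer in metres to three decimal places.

γ = ρg = 1025 × 9.81 / 1000 = 10.05525 kN/m³.
With the apex down, the centroid sits h/3 = 2/3 = 0.666667 m below the base (the top edge), so the centroid depth is h_c = 4.5 + 0.666667 = 5.16667 m.
A = ½ × 1.2 × 2 = 1.2 m².
Resultant F = γ·h_c·A = 10.05525 × 5.16667 × 1.2 = 62.3426 kN.
I_c = b·h³/36 = 1.2 × 2³/36 = 0.266667 m⁴.
Centre of pressure: y_p = y_c + I_c/(y_c·A) = 5.16667 + 0.266667/(5.16667 × 1.2) = 5.16667 + 0.0430108 = 5.20968 m along the plane.

h_p = 5.210 m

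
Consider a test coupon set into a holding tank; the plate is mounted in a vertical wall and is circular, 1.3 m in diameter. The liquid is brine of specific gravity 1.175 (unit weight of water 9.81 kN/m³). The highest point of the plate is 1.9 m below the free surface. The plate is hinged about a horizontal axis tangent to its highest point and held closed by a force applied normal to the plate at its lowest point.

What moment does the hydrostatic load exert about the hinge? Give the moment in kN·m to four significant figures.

M ≈ 26.98 kN·m

γ = 1.175 × 9.81 = 11.52675 kN/m³.
The centroid is at the centre, 0.65 m below the top of the plate, so the centroid depth is h_c = 1.9 + 0.65 = 2.55 m.
A = π(0.65)² = 1.32732 m².
Resultant F = γ·h_c·A = 11.52675 × 2.55 × 1.32732 = 39.0142 kN.
I_c = πr⁴/4 = π × 0.65⁴/4 = 0.140198 m⁴.
Centre of pressure: y_p = y_c + I_c/(y_c·A) = 2.55 + 0.140198/(2.55 × 1.32732) = 2.55 + 0.0414215 = 2.59142 m along the plane.
The resultant acts 0.65 + 0.0414215 = 0.691422 m (along the plate) below the hinge at the top edge, so the moment about the hinge is M = F × 0.691422 = 39.0142 × 0.691422 = 26.9753 kN·m.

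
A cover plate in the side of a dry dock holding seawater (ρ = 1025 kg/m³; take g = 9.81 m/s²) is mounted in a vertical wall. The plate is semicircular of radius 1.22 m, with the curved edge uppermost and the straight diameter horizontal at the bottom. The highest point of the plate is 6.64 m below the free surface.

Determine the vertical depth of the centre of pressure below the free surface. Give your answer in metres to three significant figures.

h_p = 7.36 m

γ = ρg = 1025 × 9.81 / 1000 = 10.05525 kN/m³.
The centroid lies 4r/(3π) = 0.517784 m above the diameter, so r − 4r/(3π) = 1.22 − 0.517784 = 0.702216 m below the topmost point, so the centroid depth is h_c = 6.64 + 0.702216 = 7.34222 m.
A = πr²/2 = π × 1.22²/2 = 2.33797 m².
Resultant F = γ·h_c·A = 10.05525 × 7.34222 × 2.33797 = 172.607 kN.
I_c = (π/8 − 8/(9π))·r⁴ = 0.109757 × 1.22⁴ = 0.243148 m⁴.
Centre of pressure: y_p = y_c + I_c/(y_c·A) = 7.34222 + 0.243148/(7.34222 × 2.33797) = 7.34222 + 0.0141646 = 7.35638 m along the plane.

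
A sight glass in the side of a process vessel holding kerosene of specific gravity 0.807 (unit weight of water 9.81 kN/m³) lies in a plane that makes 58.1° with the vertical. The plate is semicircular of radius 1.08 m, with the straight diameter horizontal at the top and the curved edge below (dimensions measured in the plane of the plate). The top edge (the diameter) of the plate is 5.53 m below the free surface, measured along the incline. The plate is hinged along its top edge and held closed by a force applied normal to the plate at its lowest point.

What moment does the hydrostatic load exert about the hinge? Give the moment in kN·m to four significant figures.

γ = 0.807 × 9.81 = 7.91667 kN/m³.
The plate makes 58.1° with the vertical, i.e. θ = 90° − 58.1° = 31.9° to the horizontal. Measuring y along the incline from the free-surface line, vertical depth h = y·sinθ with sinθ = 0.528438.
The centroid of a semicircle lies 4r/(3π) = 0.458366 m from the diameter, here below the top edge, so y_c = 5.53 + 0.458366 = 5.98837 m and h_c = 5.98837 × 0.528438 = 3.16448 m.
A = πr²/2 = π × 1.08²/2 = 1.83218 m².
Resultant F = γ·h_c·A = 7.91667 × 3.16448 × 1.83218 = 45.9 kN.
I_c = (π/8 − 8/(9π))·r⁴ = 0.109757 × 1.08⁴ = 0.149323 m⁴.
Centre of pressure: y_p = y_c + I_c/(y_c·A) = 5.98837 + 0.149323/(5.98837 × 1.83218) = 5.98837 + 0.0136097 = 6.00198 m along the plane.
The resultant acts 0.458366 + 0.0136097 = 0.471976 m (along the plate) below the hinge at the top edge, so the moment about the hinge is M = F × 0.471976 = 45.9 × 0.471976 = 21.6637 kN·m.

M ≈ 21.66 kN·m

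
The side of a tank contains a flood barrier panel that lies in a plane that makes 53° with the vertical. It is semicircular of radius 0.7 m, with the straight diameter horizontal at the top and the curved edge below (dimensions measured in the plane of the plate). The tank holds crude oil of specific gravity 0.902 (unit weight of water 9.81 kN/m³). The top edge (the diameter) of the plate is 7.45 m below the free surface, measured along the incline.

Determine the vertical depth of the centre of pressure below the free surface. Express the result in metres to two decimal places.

h_p = 4.66 m

γ = 0.902 × 9.81 = 8.84862 kN/m³.
The plate makes 53° with the vertical, i.e. θ = 90° − 53° = 37° to the horizontal. Measuring y along the incline from the free-surface line, vertical depth h = y·sinθ with sinθ = 0.601815.
The centroid of a semicircle lies 4r/(3π) = 0.297089 m from the diameter, here below the top edge, so y_c = 7.45 + 0.297089 = 7.74709 m and h_c = 7.74709 × 0.601815 = 4.66231 m.
A = πr²/2 = π × 0.7²/2 = 0.76969 m².
Resultant F = γ·h_c·A = 8.84862 × 4.66231 × 0.76969 = 31.7536 kN.
I_c = (π/8 − 8/(9π))·r⁴ = 0.109757 × 0.7⁴ = 0.0263527 m⁴.
Centre of pressure: y_p = y_c + I_c/(y_c·A) = 7.74709 + 0.0263527/(7.74709 × 0.76969) = 7.74709 + 0.00441947 = 7.75151 m along the plane.
Vertically, h_p = y_p·sinθ = 7.75151 × 0.601815 = 4.66497 m.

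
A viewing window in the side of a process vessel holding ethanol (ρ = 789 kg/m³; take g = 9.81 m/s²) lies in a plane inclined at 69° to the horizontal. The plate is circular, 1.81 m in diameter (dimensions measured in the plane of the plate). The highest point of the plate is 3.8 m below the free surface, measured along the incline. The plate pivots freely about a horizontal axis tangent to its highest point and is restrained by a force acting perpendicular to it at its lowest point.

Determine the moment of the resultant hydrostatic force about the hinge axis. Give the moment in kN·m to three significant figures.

M ≈ 83.0 kN·m

γ = ρg = 789 × 9.81 / 1000 = 7.74009 kN/m³.
Let θ = 69° be the plate's angle to the horizontal; measure y along the incline from where the plane meets the free surface. Vertical depth h = y·sinθ with sinθ = 0.933580.
The centroid is at the centre, 0.905 m below the top of the plate, so y_c = 3.8 + 0.905 = 4.705 m and h_c = 4.705 × 0.933580 = 4.39249 m.
A = π(0.905)² = 2.57304 m².
Resultant F = γ·h_c·A = 7.74009 × 4.39249 × 2.57304 = 87.4789 kN.
I_c = πr⁴/4 = π × 0.905⁴/4 = 0.526847 m⁴.
Centre of pressure: y_p = y_c + I_c/(y_c·A) = 4.705 + 0.526847/(4.705 × 2.57304) = 4.705 + 0.0435189 = 4.74852 m along the plane.
The resultant acts 0.905 + 0.0435189 = 0.948519 m (along the plate) below the hinge at the top edge, so the moment about the hinge is M = F × 0.948519 = 87.4789 × 0.948519 = 82.9754 kN·m.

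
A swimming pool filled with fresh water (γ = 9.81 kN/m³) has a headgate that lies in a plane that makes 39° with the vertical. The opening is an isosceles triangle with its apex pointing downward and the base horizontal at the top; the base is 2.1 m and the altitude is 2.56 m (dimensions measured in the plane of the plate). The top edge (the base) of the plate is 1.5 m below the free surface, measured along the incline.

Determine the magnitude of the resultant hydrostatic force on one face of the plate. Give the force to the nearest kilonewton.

γ = 9.81 kN/m³.
The plate makes 39° with the vertical, i.e. θ = 90° − 39° = 51° to the horizontal. Measuring y along the incline from the free-surface line, vertical depth h = y·sinθ with sinθ = 0.777146.
With the apex down, the centroid sits h/3 = 2.56/3 = 0.853333 m below the base (the top edge), so y_c = 1.5 + 0.853333 = 2.35333 m and h_c = 2.35333 × 0.777146 = 1.82888 m.
A = ½ × 2.1 × 2.56 = 2.688 m².
Resultant F = γ·h_c·A = 9.81 × 1.82888 × 2.688 = 48.2262 kN.

F ≈ 48 kN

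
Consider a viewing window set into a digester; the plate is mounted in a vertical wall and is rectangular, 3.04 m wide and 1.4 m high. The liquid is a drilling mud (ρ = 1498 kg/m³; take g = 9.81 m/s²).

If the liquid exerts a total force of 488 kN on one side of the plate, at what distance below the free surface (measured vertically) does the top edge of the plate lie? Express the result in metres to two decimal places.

d_top ≈ 7.10 m

γ = ρg = 1498 × 9.81 / 1000 = 14.69538 kN/m³.
A = 3.04 × 1.4 = 4.256 m².
From F = γ·h_c·A, the centroid depth is h_c = 488/(14.69538 × 4.256) = 7.80256 m.
The centroid lies 1.4/2 = 0.7 m below the top edge, so the top edge sits at h_top = 7.80256 − 0.7 = 7.10256 m below the surface.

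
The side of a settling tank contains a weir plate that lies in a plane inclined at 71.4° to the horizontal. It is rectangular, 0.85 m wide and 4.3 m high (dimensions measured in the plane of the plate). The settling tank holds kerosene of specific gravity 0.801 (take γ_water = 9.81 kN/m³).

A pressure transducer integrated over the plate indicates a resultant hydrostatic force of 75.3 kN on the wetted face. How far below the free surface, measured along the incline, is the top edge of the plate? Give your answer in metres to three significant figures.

γ = 0.801 × 9.81 = 7.85781 kN/m³.
A = 0.85 × 4.3 = 3.655 m².
From F = γ·h_c·A, the centroid depth is h_c = 75.3/(7.85781 × 3.655) = 2.62184 m.
Let θ = 71.4° be the plate's angle to the horizontal; measure y along the incline from where the plane meets the free surface. Vertical depth h = y·sinθ with sinθ = 0.947768.
Along the incline, y_c = h_c/sinθ = 2.62184/0.947768 = 2.76633 m.
The centroid lies 4.3/2 = 2.15 m below the top edge, so the top edge sits at y_top = 2.76633 − 2.15 = 0.61633 m along the incline.

y_top ≈ 0.616 m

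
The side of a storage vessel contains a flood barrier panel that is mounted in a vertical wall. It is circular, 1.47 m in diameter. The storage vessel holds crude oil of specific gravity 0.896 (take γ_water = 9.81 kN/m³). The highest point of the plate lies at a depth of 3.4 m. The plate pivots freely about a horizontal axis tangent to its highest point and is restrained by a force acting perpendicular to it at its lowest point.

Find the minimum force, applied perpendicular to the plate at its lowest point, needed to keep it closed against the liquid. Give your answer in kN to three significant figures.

γ = 0.896 × 9.81 = 8.78976 kN/m³.
The centroid is at the centre, 0.735 m below the top of the plate, so the centroid depth is h_c = 3.4 + 0.735 = 4.135 m.
A = π(0.735)² = 1.69717 m².
Resultant F = γ·h_c·A = 8.78976 × 4.135 × 1.69717 = 61.6848 kN.
I_c = πr⁴/4 = π × 0.735⁴/4 = 0.229213 m⁴.
Centre of pressure: y_p = y_c + I_c/(y_c·A) = 4.135 + 0.229213/(4.135 × 1.69717) = 4.135 + 0.0326617 = 4.16766 m along the plane.
The resultant acts 0.735 + 0.0326617 = 0.767662 m (along the plate) below the hinge at the top edge, so the moment about the hinge is M = F × 0.767662 = 61.6848 × 0.767662 = 47.3531 kN·m.
A normal force at the bottom, 1.47 m from the hinge, must supply this moment: P = 47.3531/1.47 = 32.213 kN.

P ≈ 32.2 kN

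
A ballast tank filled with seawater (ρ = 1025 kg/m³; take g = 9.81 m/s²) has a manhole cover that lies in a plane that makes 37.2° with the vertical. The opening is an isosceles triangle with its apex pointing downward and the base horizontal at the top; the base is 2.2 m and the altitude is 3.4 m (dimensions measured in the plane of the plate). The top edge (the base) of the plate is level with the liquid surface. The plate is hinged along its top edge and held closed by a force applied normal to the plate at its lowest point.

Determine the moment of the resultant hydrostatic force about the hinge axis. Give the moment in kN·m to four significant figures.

γ = ρg = 1025 × 9.81 / 1000 = 10.05525 kN/m³.
The plate makes 37.2° with the vertical, i.e. θ = 90° − 37.2° = 52.8° to the horizontal. Measuring y along the incline from the free-surface line, vertical depth h = y·sinθ with sinθ = 0.796530.
With the apex down, the centroid sits h/3 = 3.4/3 = 1.13333 m below the base (the top edge), so y_c = 1.13333 m and h_c = 1.13333 × 0.796530 = 0.902731 m.
A = ½ × 2.2 × 3.4 = 3.74 m².
Resultant F = γ·h_c·A = 10.05525 × 0.902731 × 3.74 = 33.9487 kN.
I_c = b·h³/36 = 2.2 × 3.4³/36 = 2.40191 m⁴.
Centre of pressure: y_p = y_c + I_c/(y_c·A) = 1.13333 + 2.40191/(1.13333 × 3.74) = 1.13333 + 0.566668 = 1.7 m along the plane.
The resultant acts 1.13333 + 0.566668 = 1.7 m (along the plate) below the hinge at the top edge, so the moment about the hinge is M = F × 1.7 = 33.9487 × 1.7 = 57.7128 kN·m.

M ≈ 57.71 kN·m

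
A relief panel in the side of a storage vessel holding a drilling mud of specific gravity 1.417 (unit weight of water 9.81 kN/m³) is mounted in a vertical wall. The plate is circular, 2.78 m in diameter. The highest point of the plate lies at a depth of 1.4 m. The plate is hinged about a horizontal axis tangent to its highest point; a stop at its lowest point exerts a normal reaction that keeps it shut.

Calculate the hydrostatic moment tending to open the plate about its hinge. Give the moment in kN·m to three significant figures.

M ≈ 368 kN·m

γ = 1.417 × 9.81 = 13.90077 kN/m³.
The centroid is at the centre, 1.39 m below the top of the plate, so the centroid depth is h_c = 1.4 + 1.39 = 2.79 m.
A = π(1.39)² = 6.06987 m².
Resultant F = γ·h_c·A = 13.90077 × 2.79 × 6.06987 = 235.409 kN.
I_c = πr⁴/4 = π × 1.39⁴/4 = 2.9319 m⁴.
Centre of pressure: y_p = y_c + I_c/(y_c·A) = 2.79 + 2.9319/(2.79 × 6.06987) = 2.79 + 0.173127 = 2.96313 m along the plane.
The resultant acts 1.39 + 0.173127 = 1.56313 m (along the plate) below the hinge at the top edge, so the moment about the hinge is M = F × 1.56313 = 235.409 × 1.56313 = 367.975 kN·m.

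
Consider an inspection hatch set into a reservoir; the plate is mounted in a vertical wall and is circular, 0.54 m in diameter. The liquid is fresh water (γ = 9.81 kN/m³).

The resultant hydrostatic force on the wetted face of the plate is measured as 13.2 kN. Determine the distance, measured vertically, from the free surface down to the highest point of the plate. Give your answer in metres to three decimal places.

d_top ≈ 5.605 m

γ = 9.81 kN/m³.
A = π(0.27)² = 0.229022 m².
From F = γ·h_c·A, the centroid depth is h_c = 13.2/(9.81 × 0.229022) = 5.87527 m.
The centroid is at the centre, 0.27 m below the top of the plate, so the highest point sits at h_top = 5.87527 − 0.27 = 5.60527 m below the surface.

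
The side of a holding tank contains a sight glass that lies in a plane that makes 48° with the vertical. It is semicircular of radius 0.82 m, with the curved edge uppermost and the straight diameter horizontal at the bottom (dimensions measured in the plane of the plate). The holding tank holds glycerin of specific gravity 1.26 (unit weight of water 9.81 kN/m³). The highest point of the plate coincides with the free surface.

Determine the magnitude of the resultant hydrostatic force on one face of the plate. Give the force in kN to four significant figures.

F ≈ 4.123 kN

γ = 1.26 × 9.81 = 12.3606 kN/m³.
The plate makes 48° with the vertical, i.e. θ = 90° − 48° = 42° to the horizontal. Measuring y along the incline from the free-surface line, vertical depth h = y·sinθ with sinθ = 0.669131.
The centroid lies 4r/(3π) = 0.348019 m above the diameter, so r − 4r/(3π) = 0.82 − 0.348019 = 0.471981 m below the topmost point, so y_c = 0.471981 m and h_c = 0.471981 × 0.669131 = 0.315817 m.
A = πr²/2 = π × 0.82²/2 = 1.0562 m².
Resultant F = γ·h_c·A = 12.3606 × 0.315817 × 1.0562 = 4.12307 kN.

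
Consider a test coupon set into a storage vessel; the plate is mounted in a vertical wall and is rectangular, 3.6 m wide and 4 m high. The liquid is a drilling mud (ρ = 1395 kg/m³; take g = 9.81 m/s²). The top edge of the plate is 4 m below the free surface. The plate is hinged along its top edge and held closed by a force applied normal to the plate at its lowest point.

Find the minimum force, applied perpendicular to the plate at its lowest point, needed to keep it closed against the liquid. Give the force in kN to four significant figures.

P ≈ 656.9 kN

γ = ρg = 1395 × 9.81 / 1000 = 13.68495 kN/m³.
The centroid lies 4/2 = 2 m below the top edge, so the centroid depth is h_c = 4 + 2 = 6 m.
A = 3.6 × 4 = 14.4 m².
Resultant F = γ·h_c·A = 13.68495 × 6 × 14.4 = 1182.38 kN.
I_c = b·h³/12 = 3.6 × 4³/12 = 19.2 m⁴.
Centre of pressure: y_p = y_c + I_c/(y_c·A) = 6 + 19.2/(6 × 14.4) = 6 + 0.222222 = 6.22222 m along the plane.
The resultant acts 2 + 0.222222 = 2.22222 m (along the plate) below the hinge at the top edge, so the moment about the hinge is M = F × 2.22222 = 1182.38 × 2.22222 = 2627.51 kN·m.
A normal force at the bottom, 4 m from the hinge, must supply this moment: P = 2627.51/4 = 656.878 kN.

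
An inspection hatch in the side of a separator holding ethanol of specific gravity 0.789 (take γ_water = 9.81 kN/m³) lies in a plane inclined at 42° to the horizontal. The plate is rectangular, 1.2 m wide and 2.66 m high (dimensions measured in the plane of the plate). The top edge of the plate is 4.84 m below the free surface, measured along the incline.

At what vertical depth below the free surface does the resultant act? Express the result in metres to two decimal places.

γ = 0.789 × 9.81 = 7.74009 kN/m³.
Let θ = 42° be the plate's angle to the horizontal; measure y along the incline from where the plane meets the free surface. Vertical depth h = y·sinθ with sinθ = 0.669131.
The centroid lies 2.66/2 = 1.33 m below the top edge, so y_c = 4.84 + 1.33 = 6.17 m and h_c = 6.17 × 0.669131 = 4.12854 m.
A = 1.2 × 2.66 = 3.192 m².
Resultant F = γ·h_c·A = 7.74009 × 4.12854 × 3.192 = 102.001 kN.
I_c = b·h³/12 = 1.2 × 2.66³/12 = 1.88211 m⁴.
Centre of pressure: y_p = y_c + I_c/(y_c·A) = 6.17 + 1.88211/(6.17 × 3.192) = 6.17 + 0.0955646 = 6.26556 m along the plane.
Vertically, h_p = y_p·sinθ = 6.26556 × 0.669131 = 4.19248 m.

h_p = 4.19 m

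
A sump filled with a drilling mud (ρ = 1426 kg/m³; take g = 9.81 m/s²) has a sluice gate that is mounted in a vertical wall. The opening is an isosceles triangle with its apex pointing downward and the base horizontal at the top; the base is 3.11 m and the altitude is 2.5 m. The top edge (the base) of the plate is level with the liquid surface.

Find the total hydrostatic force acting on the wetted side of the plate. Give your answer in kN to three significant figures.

γ = ρg = 1426 × 9.81 / 1000 = 13.98906 kN/m³.
With the apex down, the centroid sits h/3 = 2.5/3 = 0.833333 m below the base (the top edge), so the centroid depth is h_c = 0.833333 m.
A = ½ × 3.11 × 2.5 = 3.8875 m².
Resultant F = γ·h_c·A = 13.98906 × 0.833333 × 3.8875 = 45.3187 kN.

F ≈ 45.3 kN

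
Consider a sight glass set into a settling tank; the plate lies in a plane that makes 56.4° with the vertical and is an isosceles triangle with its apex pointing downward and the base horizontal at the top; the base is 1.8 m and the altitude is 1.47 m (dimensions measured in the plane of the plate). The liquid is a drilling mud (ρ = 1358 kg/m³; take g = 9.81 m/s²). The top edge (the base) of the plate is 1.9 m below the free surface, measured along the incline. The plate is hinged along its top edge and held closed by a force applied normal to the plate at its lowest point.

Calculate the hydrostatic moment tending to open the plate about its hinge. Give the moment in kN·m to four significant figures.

M ≈ 12.59 kN·m

γ = ρg = 1358 × 9.81 / 1000 = 13.32198 kN/m³.
The plate makes 56.4° with the vertical, i.e. θ = 90° − 56.4° = 33.6° to the horizontal. Measuring y along the incline from the free-surface line, vertical depth h = y·sinθ with sinθ = 0.553392.
With the apex down, the centroid sits h/3 = 1.47/3 = 0.49 m below the base (the top edge), so y_c = 1.9 + 0.49 = 2.39 m and h_c = 2.39 × 0.553392 = 1.32261 m.
A = ½ × 1.8 × 1.47 = 1.323 m².
Resultant F = γ·h_c·A = 13.32198 × 1.32261 × 1.323 = 23.311 kN.
I_c = b·h³/36 = 1.8 × 1.47³/36 = 0.158826 m⁴.
Centre of pressure: y_p = y_c + I_c/(y_c·A) = 2.39 + 0.158826/(2.39 × 1.323) = 2.39 + 0.0502301 = 2.44023 m along the plane.
The resultant acts 0.49 + 0.0502301 = 0.54023 m (along the plate) below the hinge at the top edge, so the moment about the hinge is M = F × 0.54023 = 23.311 × 0.54023 = 12.5933 kN·m.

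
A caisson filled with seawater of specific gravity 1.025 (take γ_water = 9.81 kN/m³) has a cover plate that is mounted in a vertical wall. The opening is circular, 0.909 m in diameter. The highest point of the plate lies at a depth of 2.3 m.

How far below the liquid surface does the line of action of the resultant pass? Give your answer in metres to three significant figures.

γ = 1.025 × 9.81 = 10.05525 kN/m³.
The centroid is at the centre, 0.4545 m below the top of the plate, so the centroid depth is h_c = 2.3 + 0.4545 = 2.7545 m.
A = π(0.4545)² = 0.64896 m².
Resultant F = γ·h_c·A = 10.05525 × 2.7545 × 0.64896 = 17.9744 kN.
I_c = πr⁴/4 = π × 0.4545⁴/4 = 0.0335139 m⁴.
Centre of pressure: y_p = y_c + I_c/(y_c·A) = 2.7545 + 0.0335139/(2.7545 × 0.64896) = 2.7545 + 0.0187484 = 2.77325 m along the plane.

h_p = 2.77 m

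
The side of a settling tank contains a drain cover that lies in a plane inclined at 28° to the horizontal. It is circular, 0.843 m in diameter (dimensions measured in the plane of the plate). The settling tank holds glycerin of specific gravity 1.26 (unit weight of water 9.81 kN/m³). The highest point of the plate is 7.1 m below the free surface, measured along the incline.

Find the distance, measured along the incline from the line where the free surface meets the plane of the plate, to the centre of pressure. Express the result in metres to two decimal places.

γ = 1.26 × 9.81 = 12.3606 kN/m³.
Let θ = 28° be the plate's angle to the horizontal; measure y along the incline from where the plane meets the free surface. Vertical depth h = y·sinθ with sinθ = 0.469472.
The centroid is at the centre, 0.4215 m below the top of the plate, so y_c = 7.1 + 0.4215 = 7.5215 m and h_c = 7.5215 × 0.469472 = 3.53113 m.
A = π(0.4215)² = 0.558142 m².
Resultant F = γ·h_c·A = 12.3606 × 3.53113 × 0.558142 = 24.3612 kN.
I_c = πr⁴/4 = π × 0.4215⁴/4 = 0.0247902 m⁴.
Centre of pressure: y_p = y_c + I_c/(y_c·A) = 7.5215 + 0.0247902/(7.5215 × 0.558142) = 7.5215 + 0.00590515 = 7.52741 m along the plane.

y_p = 7.53 m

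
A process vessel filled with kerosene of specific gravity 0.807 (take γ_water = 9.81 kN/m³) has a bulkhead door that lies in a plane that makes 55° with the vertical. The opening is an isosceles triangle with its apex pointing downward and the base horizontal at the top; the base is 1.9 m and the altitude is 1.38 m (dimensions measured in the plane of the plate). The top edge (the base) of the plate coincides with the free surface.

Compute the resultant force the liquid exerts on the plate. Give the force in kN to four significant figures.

F ≈ 2.738 kN

γ = 0.807 × 9.81 = 7.91667 kN/m³.
The plate makes 55° with the vertical, i.e. θ = 90° − 55° = 35° to the horizontal. Measuring y along the incline from the free-surface line, vertical depth h = y·sinθ with sinθ = 0.573576.
With the apex down, the centroid sits h/3 = 1.38/3 = 0.46 m below the base (the top edge), so y_c = 0.46 m and h_c = 0.46 × 0.573576 = 0.263845 m.
A = ½ × 1.9 × 1.38 = 1.311 m².
Resultant F = γ·h_c·A = 7.91667 × 0.263845 × 1.311 = 2.73838 kN.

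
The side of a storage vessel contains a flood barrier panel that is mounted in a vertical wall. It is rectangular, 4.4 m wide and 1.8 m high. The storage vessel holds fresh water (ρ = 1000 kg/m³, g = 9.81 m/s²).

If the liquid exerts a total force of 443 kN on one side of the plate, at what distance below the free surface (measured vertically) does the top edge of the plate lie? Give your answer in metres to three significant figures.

γ = ρg = 1000 × 9.81 = 9810 N/m³ = 9.81 kN/m³.
A = 4.4 × 1.8 = 7.92 m².
From F = γ·h_c·A, the centroid depth is h_c = 443/(9.81 × 7.92) = 5.70177 m.
The centroid lies 1.8/2 = 0.9 m below the top edge, so the top edge sits at h_top = 5.70177 − 0.9 = 4.80177 m below the surface.

d_top ≈ 4.80 m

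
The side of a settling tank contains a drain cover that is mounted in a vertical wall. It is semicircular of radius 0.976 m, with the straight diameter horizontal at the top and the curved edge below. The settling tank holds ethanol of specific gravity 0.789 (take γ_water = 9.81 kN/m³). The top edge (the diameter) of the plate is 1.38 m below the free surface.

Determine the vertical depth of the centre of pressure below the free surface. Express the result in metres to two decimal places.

h_p = 1.83 m

γ = 0.789 × 9.81 = 7.74009 kN/m³.
The centroid of a semicircle lies 4r/(3π) = 0.414227 m from the diameter, here below the top edge, so the centroid depth is h_c = 1.38 + 0.414227 = 1.79423 m.
A = πr²/2 = π × 0.976²/2 = 1.4963 m².
Resultant F = γ·h_c·A = 7.74009 × 1.79423 × 1.4963 = 20.7799 kN.
I_c = (π/8 − 8/(9π))·r⁴ = 0.109757 × 0.976⁴ = 0.0995936 m⁴.
Centre of pressure: y_p = y_c + I_c/(y_c·A) = 1.79423 + 0.0995936/(1.79423 × 1.4963) = 1.79423 + 0.0370966 = 1.83133 m along the plane.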